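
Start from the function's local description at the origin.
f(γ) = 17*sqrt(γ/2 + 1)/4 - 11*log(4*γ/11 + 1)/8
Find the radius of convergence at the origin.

The radius of convergence is 2.

Branch term (-11/8)*log(1 - γ/(-11/4)): its argument vanishes at γ = -11/4, a logarithmic branch point, modulus 11/4.
Branch term (17/4)*sqrt(1 - γ/(-2)): its argument vanishes at γ = -2, a square-root branch point, modulus 2.
The radius of convergence is the smallest modulus among the singular points: 2.


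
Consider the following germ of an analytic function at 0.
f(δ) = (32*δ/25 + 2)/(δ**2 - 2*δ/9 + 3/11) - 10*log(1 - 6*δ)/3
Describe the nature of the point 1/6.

The point is a logarithmic branch point.

The term (-10/3)*log(1 - δ/(1/6)) has argument 1 - 1/6/(1/6) = 0 at 1/6: a logarithmic (infinitely-sheeted) branch point; the remaining terms are analytic or single-valued there.


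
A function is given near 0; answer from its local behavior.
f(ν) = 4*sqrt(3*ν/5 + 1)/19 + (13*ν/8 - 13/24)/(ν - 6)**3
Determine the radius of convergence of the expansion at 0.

Denominator factor (ν - 6)^3: pole of order 3 at 6, modulus 6.
Branch term (4/19)*sqrt(1 - ν/(-5/3)): its argument vanishes at ν = -5/3, a square-root branch point, modulus 5/3.
The radius of convergence is the smallest modulus among the singular points: 5/3.

The radius of convergence is 5/3.


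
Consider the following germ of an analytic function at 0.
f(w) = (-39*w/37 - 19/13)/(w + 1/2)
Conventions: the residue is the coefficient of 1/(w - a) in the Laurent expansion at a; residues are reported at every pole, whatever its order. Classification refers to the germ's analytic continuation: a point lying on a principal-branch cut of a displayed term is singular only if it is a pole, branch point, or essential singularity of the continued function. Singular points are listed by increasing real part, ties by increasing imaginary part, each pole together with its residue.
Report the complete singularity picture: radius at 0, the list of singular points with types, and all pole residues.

Radius of convergence at 0: 1/2.
At -1/2: a pole of order 1; residue -899/962.

Denominator factor (w + 1/2): pole of order 1 at -1/2, modulus 1/2.
The radius of convergence is the smallest modulus among the singular points: 1/2.
At the order-1 pole -1/2 set g(w) = (w - (-1/2))*f(w) = -39*w/37 - 19/13.
Simple pole: residue = g(a) at a = -1/2, which is -899/962.


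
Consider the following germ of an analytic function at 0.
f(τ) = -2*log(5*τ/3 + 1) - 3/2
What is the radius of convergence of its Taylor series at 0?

Branch term (-2)*log(1 - τ/(-3/5)): its argument vanishes at τ = -3/5, a logarithmic branch point, modulus 3/5.
The radius of convergence is the smallest modulus among the singular points: 3/5.

The radius of convergence is 3/5.


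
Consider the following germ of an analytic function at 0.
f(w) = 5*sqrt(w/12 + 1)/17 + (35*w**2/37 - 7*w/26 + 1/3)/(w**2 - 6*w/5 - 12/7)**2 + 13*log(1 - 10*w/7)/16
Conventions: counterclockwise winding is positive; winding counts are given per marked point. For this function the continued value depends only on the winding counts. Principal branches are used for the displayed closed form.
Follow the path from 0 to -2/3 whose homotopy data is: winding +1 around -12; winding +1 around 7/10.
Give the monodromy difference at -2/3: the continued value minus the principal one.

The rational part is single-valued and drops out of the difference; each branch term changes only by its own monodromy.
(5/17)*sqrt(1 - w/(-12)): winding +1 is odd, the square root flips sign, contributing -2*(5/17)*sqrt(1 - (-2/3)/(-12)) = -2*(5/17)*sqrt(17/18) = -(5/51)*sqrt(34).
(13/16)*log(1 - w/(7/10)): each positive loop around 7/10 adds 2*pi*i to the log, so winding +1 contributes (13/16)*(1)*2*pi*i = (13/8)*pi*i.
Summing the contributions at w = -2/3 gives (-(5/51)*sqrt(34)) + ((13/8)*pi)*i.

Continued minus principal equals (-(5/51)*sqrt(34)) + ((13/8)*pi)*i.


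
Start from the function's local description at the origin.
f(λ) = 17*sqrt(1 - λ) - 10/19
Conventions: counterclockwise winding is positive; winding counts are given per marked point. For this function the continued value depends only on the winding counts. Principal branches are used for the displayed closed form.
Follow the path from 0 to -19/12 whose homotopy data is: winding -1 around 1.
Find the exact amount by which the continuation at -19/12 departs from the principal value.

The rational part is single-valued and drops out of the difference; each branch term changes only by its own monodromy.
(17)*sqrt(1 - λ/(1)): winding -1 is odd, the square root flips sign, contributing -2*(17)*sqrt(1 - (-19/12)/(1)) = -2*(17)*sqrt(31/12) = -(17/3)*sqrt(93).
Summing the contributions at λ = -19/12 gives -(17/3)*sqrt(93).

Continued minus principal equals -(17/3)*sqrt(93).


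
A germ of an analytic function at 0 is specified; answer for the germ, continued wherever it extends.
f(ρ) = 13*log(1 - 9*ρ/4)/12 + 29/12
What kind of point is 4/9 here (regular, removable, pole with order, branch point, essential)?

The term (13/12)*log(1 - ρ/(4/9)) has argument 1 - 4/9/(4/9) = 0 at 4/9: a logarithmic (infinitely-sheeted) branch point; the remaining terms are analytic or single-valued there.

The point is a logarithmic branch point.


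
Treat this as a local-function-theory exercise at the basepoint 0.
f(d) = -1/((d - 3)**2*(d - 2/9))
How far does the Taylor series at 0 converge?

Denominator factor (d - 2/9): pole of order 1 at 2/9, modulus 2/9.
Denominator factor (d - 3)^2: pole of order 2 at 3, modulus 3.
The radius of convergence is the smallest modulus among the singular points: 2/9.

The radius of convergence is 2/9.


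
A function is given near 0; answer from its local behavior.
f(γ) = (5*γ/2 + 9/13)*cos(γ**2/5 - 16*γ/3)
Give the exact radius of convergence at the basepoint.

The factor cos(γ**2/5 - 16*γ/3) is entire and contributes no finite singular point.
The polynomial part has no poles.
No finite singular points: the Taylor series at 0 converges everywhere.

The radius of convergence is infinite.


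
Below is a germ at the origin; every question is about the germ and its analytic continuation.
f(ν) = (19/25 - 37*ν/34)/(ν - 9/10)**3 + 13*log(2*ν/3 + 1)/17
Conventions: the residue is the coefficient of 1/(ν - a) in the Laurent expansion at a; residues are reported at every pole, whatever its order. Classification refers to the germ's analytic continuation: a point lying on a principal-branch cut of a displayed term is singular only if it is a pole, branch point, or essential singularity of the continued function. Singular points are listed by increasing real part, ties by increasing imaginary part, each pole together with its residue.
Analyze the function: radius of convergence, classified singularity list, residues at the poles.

Radius of convergence at 0: 9/10.
At -3/2: a logarithmic branch point.
At 9/10: a pole of order 3; residue 0.

Denominator factor (ν - 9/10)^3: pole of order 3 at 9/10, modulus 9/10.
Branch term (13/17)*log(1 - ν/(-3/2)): its argument vanishes at ν = -3/2, a logarithmic branch point, modulus 3/2.
The radius of convergence is the smallest modulus among the singular points: 9/10.
The branch term is analytic at 9/10 and contributes nothing to the residue; only the rational part matters.
At the order-3 pole 9/10 set g(ν) = (ν - (9/10))^3*(rational part) = 19/25 - 37*ν/34.
Order-3 pole: residue = g''(a)/2; g''(9/10) = 0, so the residue is 0.
List the singular points by increasing real part (a conjugate pair: the negative imaginary part first).


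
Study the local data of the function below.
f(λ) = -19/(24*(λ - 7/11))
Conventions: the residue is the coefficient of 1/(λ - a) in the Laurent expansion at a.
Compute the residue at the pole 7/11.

The residue is -19/24.

At the order-1 pole 7/11 set g(λ) = (λ - (7/11))*f(λ) = -19/24.
Simple pole: residue = g(a) at a = 7/11, which is -19/24.


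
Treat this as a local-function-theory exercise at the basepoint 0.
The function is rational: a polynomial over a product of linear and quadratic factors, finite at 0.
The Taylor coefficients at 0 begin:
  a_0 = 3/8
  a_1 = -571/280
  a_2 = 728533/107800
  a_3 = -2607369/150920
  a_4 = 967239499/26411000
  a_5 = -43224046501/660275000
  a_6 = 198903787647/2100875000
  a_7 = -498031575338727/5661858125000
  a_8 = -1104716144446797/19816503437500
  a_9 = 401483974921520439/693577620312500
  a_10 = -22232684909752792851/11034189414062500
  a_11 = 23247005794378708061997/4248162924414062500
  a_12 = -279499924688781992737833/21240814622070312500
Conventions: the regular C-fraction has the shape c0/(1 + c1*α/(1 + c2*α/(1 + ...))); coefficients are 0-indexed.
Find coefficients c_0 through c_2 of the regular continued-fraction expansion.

Taylor coefficients (read off): a_0 = 3/8, a_1 = -571/280, a_2 = 728533/107800.
c0 = a_0 = 3/8. Peel one level at a time: if S = 1 + c*α/S' with S'(0) = 1, then c is the α-coefficient of S and S' = c*α/(S - 1).
S_1 = c0/f = 1 + (571/105)*α + (1400852/121275)*α^2 + ...; c1 = 571/105.
S_2 = c1*α/(S_1 - 1) = 1 + (-1400852/659505)*α + ...; c2 = -1400852/659505.

The regular C-fraction coefficients are [3/8, 571/105, -1400852/659505].


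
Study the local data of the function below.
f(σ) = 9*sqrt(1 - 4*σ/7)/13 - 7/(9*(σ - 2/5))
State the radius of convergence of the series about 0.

Denominator factor (σ - 2/5): pole of order 1 at 2/5, modulus 2/5.
Branch term (9/13)*sqrt(1 - σ/(7/4)): its argument vanishes at σ = 7/4, a square-root branch point, modulus 7/4.
The radius of convergence is the smallest modulus among the singular points: 2/5.

The radius of convergence is 2/5.


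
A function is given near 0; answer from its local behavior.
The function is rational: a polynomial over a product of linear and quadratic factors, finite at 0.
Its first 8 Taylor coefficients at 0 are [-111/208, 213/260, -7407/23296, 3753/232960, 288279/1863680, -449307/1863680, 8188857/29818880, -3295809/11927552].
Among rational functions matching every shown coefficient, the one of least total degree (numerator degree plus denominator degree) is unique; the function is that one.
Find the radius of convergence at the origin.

No rational of total degree below 4 reproduces all 8 coefficients; solving the [2/2] Pade equations on them gives f(n) = (38*n**2/35 + n/30 - 37/39)/(n + 4/3)**2, whose expansion matches every shown term.
Denominator factor (n + 4/3)^2: pole of order 2 at -4/3, modulus 4/3.
The radius of convergence is the smallest modulus among the singular points: 4/3.

The radius of convergence is 4/3.


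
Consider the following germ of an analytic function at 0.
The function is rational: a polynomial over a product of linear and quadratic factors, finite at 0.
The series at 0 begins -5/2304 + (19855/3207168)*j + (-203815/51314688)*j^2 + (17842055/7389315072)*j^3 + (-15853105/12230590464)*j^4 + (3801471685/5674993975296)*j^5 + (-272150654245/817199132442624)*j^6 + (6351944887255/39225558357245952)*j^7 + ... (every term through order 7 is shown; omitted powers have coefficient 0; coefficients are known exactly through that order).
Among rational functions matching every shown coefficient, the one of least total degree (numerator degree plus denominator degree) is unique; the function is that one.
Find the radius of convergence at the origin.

The radius of convergence is -11/8 + (1/8)*sqrt(889).

No rational of total degree below 4 reproduces all 8 coefficients; solving the [1/3] Pade equations on them gives f(j) = (1/16 - 4*j/29)/((j + 12/5)*(j**2 - 11*j/4 - 12)), whose expansion matches every shown term.
Denominator factor (j**2 - 11*j/4 - 12): discriminant 889/16, real irrational roots 11/8 + (1/8)*sqrt(889) and 11/8 - (1/8)*sqrt(889); poles of order 1, moduli 11/8 + (1/8)*sqrt(889) and -11/8 + (1/8)*sqrt(889).
Denominator factor (j + 12/5): pole of order 1 at -12/5, modulus 12/5.
The radius of convergence is the smallest modulus among the singular points: -11/8 + (1/8)*sqrt(889).


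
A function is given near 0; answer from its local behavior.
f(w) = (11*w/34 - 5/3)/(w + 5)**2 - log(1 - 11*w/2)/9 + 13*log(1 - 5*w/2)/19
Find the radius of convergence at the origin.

The radius of convergence is 2/11.

Denominator factor (w + 5)^2: pole of order 2 at -5, modulus 5.
Branch term (-1/9)*log(1 - w/(2/11)): its argument vanishes at w = 2/11, a logarithmic branch point, modulus 2/11.
Branch term (13/19)*log(1 - w/(2/5)): its argument vanishes at w = 2/5, a logarithmic branch point, modulus 2/5.
The radius of convergence is the smallest modulus among the singular points: 2/11.


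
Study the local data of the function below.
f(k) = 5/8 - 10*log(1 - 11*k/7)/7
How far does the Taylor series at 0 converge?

Branch term (-10/7)*log(1 - k/(7/11)): its argument vanishes at k = 7/11, a logarithmic branch point, modulus 7/11.
The radius of convergence is the smallest modulus among the singular points: 7/11.

The radius of convergence is 7/11.


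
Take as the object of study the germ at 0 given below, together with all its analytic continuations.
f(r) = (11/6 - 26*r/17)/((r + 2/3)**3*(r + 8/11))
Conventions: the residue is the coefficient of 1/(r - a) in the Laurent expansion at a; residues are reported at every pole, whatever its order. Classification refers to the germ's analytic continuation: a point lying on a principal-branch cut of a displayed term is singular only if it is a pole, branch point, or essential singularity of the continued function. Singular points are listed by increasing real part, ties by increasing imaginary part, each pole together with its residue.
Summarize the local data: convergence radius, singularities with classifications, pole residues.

Denominator factor (r + 2/3)^3: pole of order 3 at -2/3, modulus 2/3.
Denominator factor (r + 8/11): pole of order 1 at -8/11, modulus 8/11.
The radius of convergence is the smallest modulus among the singular points: 2/3.
At the order-1 pole -8/11 set g(r) = (r - (-8/11))*f(r) = (11/6 - 26*r/17)/(r + 2/3)**3.
Simple pole: residue = g(a) at a = -8/11, which is -3599145/272.
At the order-3 pole -2/3 set g(r) = (r - (-2/3))^3*f(r) = (11/6 - 26*r/17)/(r + 8/11).
Order-3 pole: residue = g''(a)/2; g''(-2/3) = 3599145/136, so the residue is 3599145/272.
List the singular points by increasing real part (a conjugate pair: the negative imaginary part first).

Radius of convergence at 0: 2/3.
At -8/11: a pole of order 1; residue -3599145/272.
At -2/3: a pole of order 3; residue 3599145/272.


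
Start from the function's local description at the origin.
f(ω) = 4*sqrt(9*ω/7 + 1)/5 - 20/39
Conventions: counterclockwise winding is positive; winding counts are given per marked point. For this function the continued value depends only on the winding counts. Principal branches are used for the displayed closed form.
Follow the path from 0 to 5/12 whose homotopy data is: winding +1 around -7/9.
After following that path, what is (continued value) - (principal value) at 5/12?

Continued minus principal equals -(4/35)*sqrt(301).

The rational part is single-valued and drops out of the difference; each branch term changes only by its own monodromy.
(4/5)*sqrt(1 - ω/(-7/9)): winding +1 is odd, the square root flips sign, contributing -2*(4/5)*sqrt(1 - (5/12)/(-7/9)) = -2*(4/5)*sqrt(43/28) = -(4/35)*sqrt(301).
Summing the contributions at ω = 5/12 gives -(4/35)*sqrt(301).


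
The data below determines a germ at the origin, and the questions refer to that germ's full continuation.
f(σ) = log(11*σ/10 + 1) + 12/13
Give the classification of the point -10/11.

The term (1)*log(1 - σ/(-10/11)) has argument 1 - -10/11/(-10/11) = 0 at -10/11: a logarithmic (infinitely-sheeted) branch point; the remaining terms are analytic or single-valued there.

The point is a logarithmic branch point.


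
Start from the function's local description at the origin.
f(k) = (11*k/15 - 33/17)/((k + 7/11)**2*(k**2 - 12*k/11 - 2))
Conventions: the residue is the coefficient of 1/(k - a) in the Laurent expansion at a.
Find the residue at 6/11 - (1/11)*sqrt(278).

The factor k**2 - 12*k/11 - 2 splits as (k - a)(k - a') with a = 6/11 - (1/11)*sqrt(278), a' = 6/11 + (1/11)*sqrt(278). At the order-1 pole a set g(k) = (k - a)*f(k) = [(11*k/15 - 33/17)/(k + 7/11)**2] / (k - a').
Simple pole: residue = g(a) at a = 6/11 - (1/11)*sqrt(278), which is 7904809/2019770 + (397366057/1684488180)*sqrt(278).

The residue is 7904809/2019770 + (397366057/1684488180)*sqrt(278).


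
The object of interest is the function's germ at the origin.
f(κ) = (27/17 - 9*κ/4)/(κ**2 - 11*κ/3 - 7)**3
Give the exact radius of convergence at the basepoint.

Denominator factor (κ**2 - 11*κ/3 - 7)^3: discriminant 373/9, real irrational roots 11/6 + (1/6)*sqrt(373) and 11/6 - (1/6)*sqrt(373); poles of order 3, moduli 11/6 + (1/6)*sqrt(373) and -11/6 + (1/6)*sqrt(373).
The radius of convergence is the smallest modulus among the singular points: -11/6 + (1/6)*sqrt(373).

The radius of convergence is -11/6 + (1/6)*sqrt(373).


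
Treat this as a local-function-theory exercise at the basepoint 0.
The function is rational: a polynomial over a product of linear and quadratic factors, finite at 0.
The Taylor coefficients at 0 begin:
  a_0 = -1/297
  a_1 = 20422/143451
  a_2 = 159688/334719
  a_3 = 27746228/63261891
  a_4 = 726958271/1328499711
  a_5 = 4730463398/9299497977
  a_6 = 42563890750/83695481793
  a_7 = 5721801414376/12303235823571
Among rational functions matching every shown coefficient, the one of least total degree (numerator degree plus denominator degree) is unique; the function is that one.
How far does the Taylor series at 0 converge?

No rational of total degree below 6 reproduces all 8 coefficients; solving the [2/4] Pade equations on them gives f(α) = (10*α**2/3 + 30*α/23 - 1/33)/(α**2 + 8*α/7 - 3)**2, whose expansion matches every shown term.
Denominator factor (α**2 + 8*α/7 - 3)^2: discriminant 652/49, real irrational roots -4/7 + (1/7)*sqrt(163) and -4/7 - (1/7)*sqrt(163); poles of order 2, moduli -4/7 + (1/7)*sqrt(163) and 4/7 + (1/7)*sqrt(163).
The radius of convergence is the smallest modulus among the singular points: -4/7 + (1/7)*sqrt(163).

The radius of convergence is -4/7 + (1/7)*sqrt(163).


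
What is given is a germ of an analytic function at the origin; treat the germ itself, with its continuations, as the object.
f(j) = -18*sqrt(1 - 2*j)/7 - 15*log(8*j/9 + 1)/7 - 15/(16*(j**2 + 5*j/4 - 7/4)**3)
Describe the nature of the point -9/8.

The point is a logarithmic branch point.

The term (-15/7)*log(1 - j/(-9/8)) has argument 1 - -9/8/(-9/8) = 0 at -9/8: a logarithmic (infinitely-sheeted) branch point; the remaining terms are analytic or single-valued there.


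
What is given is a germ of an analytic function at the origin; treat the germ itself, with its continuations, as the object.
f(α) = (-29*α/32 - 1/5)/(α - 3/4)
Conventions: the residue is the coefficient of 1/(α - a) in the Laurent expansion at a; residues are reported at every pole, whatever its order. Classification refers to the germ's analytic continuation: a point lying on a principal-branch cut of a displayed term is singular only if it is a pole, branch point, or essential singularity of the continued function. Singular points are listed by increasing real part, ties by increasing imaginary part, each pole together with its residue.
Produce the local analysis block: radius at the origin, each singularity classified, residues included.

Radius of convergence at 0: 3/4.
At 3/4: a pole of order 1; residue -563/640.

Denominator factor (α - 3/4): pole of order 1 at 3/4, modulus 3/4.
The radius of convergence is the smallest modulus among the singular points: 3/4.
At the order-1 pole 3/4 set g(α) = (α - (3/4))*f(α) = -29*α/32 - 1/5.
Simple pole: residue = g(a) at a = 3/4, which is -563/640.


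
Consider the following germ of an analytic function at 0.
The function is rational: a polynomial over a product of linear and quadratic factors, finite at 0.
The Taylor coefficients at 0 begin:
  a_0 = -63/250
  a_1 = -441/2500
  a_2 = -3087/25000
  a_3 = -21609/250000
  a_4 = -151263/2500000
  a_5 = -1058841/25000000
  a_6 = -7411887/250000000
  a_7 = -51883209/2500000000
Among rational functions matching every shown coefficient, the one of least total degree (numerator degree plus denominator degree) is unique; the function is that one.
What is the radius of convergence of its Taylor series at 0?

No rational of total degree below 1 reproduces all 8 coefficients; solving the [0/1] Pade equations on them gives f(μ) = 9/(25*(μ - 10/7)), whose expansion matches every shown term.
Denominator factor (μ - 10/7): pole of order 1 at 10/7, modulus 10/7.
The radius of convergence is the smallest modulus among the singular points: 10/7.

The radius of convergence is 10/7.


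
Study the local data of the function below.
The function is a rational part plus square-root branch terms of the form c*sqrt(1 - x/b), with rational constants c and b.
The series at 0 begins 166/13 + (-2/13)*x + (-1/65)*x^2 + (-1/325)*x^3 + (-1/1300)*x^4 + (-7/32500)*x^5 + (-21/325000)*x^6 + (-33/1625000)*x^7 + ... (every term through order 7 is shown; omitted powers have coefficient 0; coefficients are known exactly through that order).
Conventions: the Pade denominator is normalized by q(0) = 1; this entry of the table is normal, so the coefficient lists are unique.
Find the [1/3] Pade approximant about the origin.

Taylor coefficients needed (read off): a_0 = 166/13, a_1 = -2/13, a_2 = -1/65, a_3 = -1/325, a_4 = -1/1300.
Write the denominator as Q(x) = 1 + q1*x + q2*x^2 + q3*x^3. Requiring Q*f - P = O(x^5) with deg P <= 1 kills the coefficients of x^2..x^4 in Q*f:
  x^2: a_2 + q1*a_1 + q2*a_0 = 0, i.e. -1/65 + (-2/13)*q1 + (166/13)*q2 = 0.
  x^3: a_3 + q1*a_2 + q2*a_1 + q3*a_0 = 0, i.e. -1/325 + (-1/65)*q1 + (-2/13)*q2 + (166/13)*q3 = 0.
  x^4: a_4 + q1*a_3 + q2*a_2 + q3*a_1 = 0, i.e. -1/1300 + (-1/325)*q1 + (-1/65)*q2 + (-2/13)*q3 = 0.
Solving this linear system: q1 = -7407/31076, q2 = -259/155380, q3 = -103/1553800.
The numerator is Q*f truncated at degree 1: P0 = a_0 = 166/13; P1 = a_1 + q1*a_0 = -645857/201994.

The Pade approximant has numerator coefficients [166/13, -645857/201994]; denominator coefficients [1, -7407/31076, -259/155380, -103/1553800].


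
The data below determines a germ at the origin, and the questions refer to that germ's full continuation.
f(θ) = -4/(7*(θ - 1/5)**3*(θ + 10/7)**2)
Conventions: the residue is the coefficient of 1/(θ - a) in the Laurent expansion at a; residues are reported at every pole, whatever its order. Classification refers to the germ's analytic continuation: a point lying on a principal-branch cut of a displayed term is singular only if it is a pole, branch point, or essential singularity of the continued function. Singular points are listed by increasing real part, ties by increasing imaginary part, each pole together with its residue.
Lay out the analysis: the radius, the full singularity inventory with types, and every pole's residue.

Radius of convergence at 0: 1/5.
At -10/7: a pole of order 2; residue 857500/3518667.
At 1/5: a pole of order 3; residue -857500/3518667.

Denominator factor (θ + 10/7)^2: pole of order 2 at -10/7, modulus 10/7.
Denominator factor (θ - 1/5)^3: pole of order 3 at 1/5, modulus 1/5.
The radius of convergence is the smallest modulus among the singular points: 1/5.
At the order-2 pole -10/7 set g(θ) = (θ - (-10/7))^2*f(θ) = -4/(7*(θ - 1/5)**3).
Order-2 pole: residue = g'(a); g'(-10/7) = 857500/3518667, so the residue is 857500/3518667.
At the order-3 pole 1/5 set g(θ) = (θ - (1/5))^3*f(θ) = -4/(7*(θ + 10/7)**2).
Order-3 pole: residue = g''(a)/2; g''(1/5) = -1715000/3518667, so the residue is -857500/3518667.
List the singular points by increasing real part (a conjugate pair: the negative imaginary part first).


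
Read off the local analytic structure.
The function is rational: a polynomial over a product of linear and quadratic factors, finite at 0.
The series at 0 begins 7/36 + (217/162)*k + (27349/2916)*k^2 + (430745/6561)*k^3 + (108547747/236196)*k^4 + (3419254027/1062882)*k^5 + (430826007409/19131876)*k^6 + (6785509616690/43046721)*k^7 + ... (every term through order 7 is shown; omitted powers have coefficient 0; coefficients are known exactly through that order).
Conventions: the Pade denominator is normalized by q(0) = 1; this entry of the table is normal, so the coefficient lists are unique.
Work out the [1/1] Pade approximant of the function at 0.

The Pade approximant has numerator coefficients [7/36, -49/2232]; denominator coefficients [1, -3907/558].

Taylor coefficients needed (read off): a_0 = 7/36, a_1 = 217/162, a_2 = 27349/2916.
Write the denominator as Q(k) = 1 + q1*k. Requiring Q*f - P = O(k^3) with deg P <= 1 kills the coefficients of k^2..k^2 in Q*f:
  k^2: a_2 + q1*a_1 = 0, i.e. 27349/2916 + (217/162)*q1 = 0.
Solving this linear system: q1 = -3907/558.
The numerator is Q*f truncated at degree 1: P0 = a_0 = 7/36; P1 = a_1 + q1*a_0 = -49/2232.


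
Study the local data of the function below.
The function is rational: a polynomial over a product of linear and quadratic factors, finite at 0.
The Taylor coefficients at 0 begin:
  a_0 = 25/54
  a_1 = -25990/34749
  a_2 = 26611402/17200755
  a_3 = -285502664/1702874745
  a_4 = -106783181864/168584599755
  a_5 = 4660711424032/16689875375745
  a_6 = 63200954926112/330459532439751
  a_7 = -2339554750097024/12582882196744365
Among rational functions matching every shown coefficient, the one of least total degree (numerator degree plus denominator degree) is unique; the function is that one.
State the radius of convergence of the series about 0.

No rational of total degree below 4 reproduces all 8 coefficients; solving the [2/2] Pade equations on them gives f(δ) = (17*δ**2/5 - 35*δ/26 + 25/24)/(δ**2 + 8*δ/11 + 9/4), whose expansion matches every shown term.
Denominator factor (δ**2 + 8*δ/11 + 9/4): discriminant -1025/121, complex-conjugate roots (-4/11) + ((5/22)*sqrt(41))*i and (-4/11) - ((5/22)*sqrt(41))*i; poles of order 1, moduli 3/2 and 3/2.
The radius of convergence is the smallest modulus among the singular points: 3/2.

The radius of convergence is 3/2.


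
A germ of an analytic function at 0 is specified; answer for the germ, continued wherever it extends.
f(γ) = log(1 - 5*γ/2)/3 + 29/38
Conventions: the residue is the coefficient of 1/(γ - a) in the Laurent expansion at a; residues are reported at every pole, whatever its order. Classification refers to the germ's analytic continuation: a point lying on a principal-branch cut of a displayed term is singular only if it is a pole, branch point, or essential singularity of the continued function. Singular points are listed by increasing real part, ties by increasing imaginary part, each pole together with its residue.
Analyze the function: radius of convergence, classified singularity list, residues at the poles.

Radius of convergence at 0: 2/5.
At 2/5: a logarithmic branch point.

Branch term (1/3)*log(1 - γ/(2/5)): its argument vanishes at γ = 2/5, a logarithmic branch point, modulus 2/5.
The radius of convergence is the smallest modulus among the singular points: 2/5.


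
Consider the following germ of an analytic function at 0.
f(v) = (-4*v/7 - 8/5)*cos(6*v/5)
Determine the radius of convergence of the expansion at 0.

The radius of convergence is infinite.

The factor cos(6*v/5) is entire and contributes no finite singular point.
The polynomial part has no poles.
No finite singular points: the Taylor series at 0 converges everywhere.


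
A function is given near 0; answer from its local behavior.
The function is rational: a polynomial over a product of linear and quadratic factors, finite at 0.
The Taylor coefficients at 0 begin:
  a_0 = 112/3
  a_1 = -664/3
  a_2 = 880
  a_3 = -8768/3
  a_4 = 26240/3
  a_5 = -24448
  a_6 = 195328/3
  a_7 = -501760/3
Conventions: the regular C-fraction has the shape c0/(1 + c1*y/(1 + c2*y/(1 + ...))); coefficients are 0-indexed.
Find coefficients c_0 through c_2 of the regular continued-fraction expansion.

Taylor coefficients (read off): a_0 = 112/3, a_1 = -664/3, a_2 = 880.
c0 = a_0 = 112/3. Peel one level at a time: if S = 1 + c*y/S' with S'(0) = 1, then c is the y-coefficient of S and S' = c*y/(S - 1).
S_1 = c0/f = 1 + (83/14)*y + (2269/196)*y^2 + ...; c1 = 83/14.
S_2 = c1*y/(S_1 - 1) = 1 + (-2269/1162)*y + ...; c2 = -2269/1162.

The regular C-fraction coefficients are [112/3, 83/14, -2269/1162].


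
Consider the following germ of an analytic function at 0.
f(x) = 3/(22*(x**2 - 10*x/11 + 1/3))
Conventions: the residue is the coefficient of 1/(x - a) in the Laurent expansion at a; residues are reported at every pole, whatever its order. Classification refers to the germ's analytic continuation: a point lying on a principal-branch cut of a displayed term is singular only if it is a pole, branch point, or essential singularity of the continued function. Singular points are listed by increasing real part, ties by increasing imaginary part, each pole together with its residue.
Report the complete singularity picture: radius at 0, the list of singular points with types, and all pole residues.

Denominator factor (x**2 - 10*x/11 + 1/3): discriminant -184/363, complex-conjugate roots (5/11) + ((1/33)*sqrt(138))*i and (5/11) - ((1/33)*sqrt(138))*i; poles of order 1, moduli (1/3)*sqrt(3) and (1/3)*sqrt(3).
The radius of convergence is the smallest modulus among the singular points: (1/3)*sqrt(3).
The factor x**2 - 10*x/11 + 1/3 splits as (x - a)(x - a') with a = (5/11) - ((1/33)*sqrt(138))*i, a' = (5/11) + ((1/33)*sqrt(138))*i. At the order-1 pole a set g(x) = (x - a)*f(x) = [3/22] / (x - a').
Simple pole: residue = g(a) at a = (5/11) - ((1/33)*sqrt(138))*i, which is ((3/184)*sqrt(138))*i.
The factor x**2 - 10*x/11 + 1/3 splits as (x - a)(x - a') with a = (5/11) + ((1/33)*sqrt(138))*i, a' = (5/11) - ((1/33)*sqrt(138))*i. At the order-1 pole a set g(x) = (x - a)*f(x) = [3/22] / (x - a').
Simple pole: residue = g(a) at a = (5/11) + ((1/33)*sqrt(138))*i, which is -((3/184)*sqrt(138))*i.
List the singular points by increasing real part (a conjugate pair: the negative imaginary part first).

Radius of convergence at 0: (1/3)*sqrt(3).
At (5/11) - ((1/33)*sqrt(138))*i: a pole of order 1; residue ((3/184)*sqrt(138))*i.
At (5/11) + ((1/33)*sqrt(138))*i: a pole of order 1; residue -((3/184)*sqrt(138))*i.


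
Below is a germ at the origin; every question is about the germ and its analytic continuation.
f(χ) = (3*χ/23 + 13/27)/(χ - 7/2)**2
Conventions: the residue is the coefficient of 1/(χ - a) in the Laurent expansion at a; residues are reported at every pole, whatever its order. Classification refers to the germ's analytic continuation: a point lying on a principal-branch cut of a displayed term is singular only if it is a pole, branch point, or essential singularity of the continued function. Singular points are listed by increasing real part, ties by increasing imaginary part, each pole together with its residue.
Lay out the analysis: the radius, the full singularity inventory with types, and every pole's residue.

Radius of convergence at 0: 7/2.
At 7/2: a pole of order 2; residue 3/23.

Denominator factor (χ - 7/2)^2: pole of order 2 at 7/2, modulus 7/2.
The radius of convergence is the smallest modulus among the singular points: 7/2.
At the order-2 pole 7/2 set g(χ) = (χ - (7/2))^2*f(χ) = 3*χ/23 + 13/27.
Order-2 pole: residue = g'(a); g'(7/2) = 3/23, so the residue is 3/23.


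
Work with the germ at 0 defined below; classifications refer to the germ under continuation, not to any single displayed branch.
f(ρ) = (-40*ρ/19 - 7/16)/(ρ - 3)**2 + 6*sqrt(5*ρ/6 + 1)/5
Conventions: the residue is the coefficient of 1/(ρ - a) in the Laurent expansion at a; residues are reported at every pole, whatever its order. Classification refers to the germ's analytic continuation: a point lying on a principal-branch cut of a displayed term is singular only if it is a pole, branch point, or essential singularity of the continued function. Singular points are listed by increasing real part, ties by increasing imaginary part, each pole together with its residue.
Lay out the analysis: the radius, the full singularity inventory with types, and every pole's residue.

Denominator factor (ρ - 3)^2: pole of order 2 at 3, modulus 3.
Branch term (6/5)*sqrt(1 - ρ/(-6/5)): its argument vanishes at ρ = -6/5, a square-root branch point, modulus 6/5.
The radius of convergence is the smallest modulus among the singular points: 6/5.
The branch term is analytic at 3 and contributes nothing to the residue; only the rational part matters.
At the order-2 pole 3 set g(ρ) = (ρ - (3))^2*(rational part) = -40*ρ/19 - 7/16.
Order-2 pole: residue = g'(a); g'(3) = -40/19, so the residue is -40/19.
List the singular points by increasing real part (a conjugate pair: the negative imaginary part first).

Radius of convergence at 0: 6/5.
At -6/5: an algebraic (square-root) branch point.
At 3: a pole of order 2; residue -40/19.


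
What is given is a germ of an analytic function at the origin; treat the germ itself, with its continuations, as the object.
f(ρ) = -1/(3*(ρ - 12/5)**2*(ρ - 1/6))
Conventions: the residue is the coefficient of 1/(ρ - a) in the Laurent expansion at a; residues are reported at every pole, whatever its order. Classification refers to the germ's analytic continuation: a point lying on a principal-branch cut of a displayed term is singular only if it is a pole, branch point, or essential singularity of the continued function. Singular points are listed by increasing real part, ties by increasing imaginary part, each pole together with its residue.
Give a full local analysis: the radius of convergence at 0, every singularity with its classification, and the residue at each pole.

Denominator factor (ρ - 12/5)^2: pole of order 2 at 12/5, modulus 12/5.
Denominator factor (ρ - 1/6): pole of order 1 at 1/6, modulus 1/6.
The radius of convergence is the smallest modulus among the singular points: 1/6.
At the order-1 pole 1/6 set g(ρ) = (ρ - (1/6))*f(ρ) = -1/(3*(ρ - 12/5)**2).
Simple pole: residue = g(a) at a = 1/6, which is -300/4489.
At the order-2 pole 12/5 set g(ρ) = (ρ - (12/5))^2*f(ρ) = -1/(3*(ρ - 1/6)).
Order-2 pole: residue = g'(a); g'(12/5) = 300/4489, so the residue is 300/4489.
List the singular points by increasing real part (a conjugate pair: the negative imaginary part first).

Radius of convergence at 0: 1/6.
At 1/6: a pole of order 1; residue -300/4489.
At 12/5: a pole of order 2; residue 300/4489.


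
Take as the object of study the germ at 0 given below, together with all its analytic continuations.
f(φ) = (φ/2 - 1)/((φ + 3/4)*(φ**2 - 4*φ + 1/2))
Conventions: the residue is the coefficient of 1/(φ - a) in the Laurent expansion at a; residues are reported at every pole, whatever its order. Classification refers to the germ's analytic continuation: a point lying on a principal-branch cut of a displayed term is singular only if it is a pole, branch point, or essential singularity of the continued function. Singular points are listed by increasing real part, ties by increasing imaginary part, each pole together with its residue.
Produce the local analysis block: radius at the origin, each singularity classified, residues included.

Denominator factor (φ**2 - 4*φ + 1/2): discriminant 14, real irrational roots 2 + (1/2)*sqrt(14) and 2 - (1/2)*sqrt(14); poles of order 1, moduli 2 + (1/2)*sqrt(14) and 2 - (1/2)*sqrt(14).
Denominator factor (φ + 3/4): pole of order 1 at -3/4, modulus 3/4.
The radius of convergence is the smallest modulus among the singular points: 2 - (1/2)*sqrt(14).
At the order-1 pole -3/4 set g(φ) = (φ - (-3/4))*f(φ) = (φ/2 - 1)/(φ**2 - 4*φ + 1/2).
Simple pole: residue = g(a) at a = -3/4, which is -22/65.
The factor φ**2 - 4*φ + 1/2 splits as (φ - a)(φ - a') with a = 2 - (1/2)*sqrt(14), a' = 2 + (1/2)*sqrt(14). At the order-1 pole a set g(φ) = (φ - a)*f(φ) = [(φ/2 - 1)/(φ + 3/4)] / (φ - a').
Simple pole: residue = g(a) at a = 2 - (1/2)*sqrt(14), which is 11/65 + (2/65)*sqrt(14).
The factor φ**2 - 4*φ + 1/2 splits as (φ - a)(φ - a') with a = 2 + (1/2)*sqrt(14), a' = 2 - (1/2)*sqrt(14). At the order-1 pole a set g(φ) = (φ - a)*f(φ) = [(φ/2 - 1)/(φ + 3/4)] / (φ - a').
Simple pole: residue = g(a) at a = 2 + (1/2)*sqrt(14), which is 11/65 - (2/65)*sqrt(14).
List the singular points by increasing real part (a conjugate pair: the negative imaginary part first).

Radius of convergence at 0: 2 - (1/2)*sqrt(14).
At -3/4: a pole of order 1; residue -22/65.
At 2 - (1/2)*sqrt(14): a pole of order 1; residue 11/65 + (2/65)*sqrt(14).
At 2 + (1/2)*sqrt(14): a pole of order 1; residue 11/65 - (2/65)*sqrt(14).


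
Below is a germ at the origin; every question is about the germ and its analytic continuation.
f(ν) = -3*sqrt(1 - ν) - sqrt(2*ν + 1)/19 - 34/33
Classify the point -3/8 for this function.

The point is a regular point.

There is no denominator, hence no pole anywhere.
Branch term sqrt(1 - ν/(1)): argument at -3/8 is 11/8, nonzero, so -3/8 is not its branch point (a point on a principal cut is still regular for the continued germ).
Branch term sqrt(1 - ν/(-1/2)): argument at -3/8 is 1/4, nonzero, so -3/8 is not its branch point (a point on a principal cut is still regular for the continued germ).
So the germ continues analytically to -3/8.


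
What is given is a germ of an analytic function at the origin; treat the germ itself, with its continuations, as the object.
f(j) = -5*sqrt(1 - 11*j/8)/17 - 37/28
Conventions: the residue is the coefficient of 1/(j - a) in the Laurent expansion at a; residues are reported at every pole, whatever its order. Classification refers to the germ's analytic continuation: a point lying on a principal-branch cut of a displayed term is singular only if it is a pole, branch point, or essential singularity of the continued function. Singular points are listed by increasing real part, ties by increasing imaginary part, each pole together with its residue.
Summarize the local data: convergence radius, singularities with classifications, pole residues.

Radius of convergence at 0: 8/11.
At 8/11: an algebraic (square-root) branch point.

Branch term (-5/17)*sqrt(1 - j/(8/11)): its argument vanishes at j = 8/11, a square-root branch point, modulus 8/11.
The radius of convergence is the smallest modulus among the singular points: 8/11.


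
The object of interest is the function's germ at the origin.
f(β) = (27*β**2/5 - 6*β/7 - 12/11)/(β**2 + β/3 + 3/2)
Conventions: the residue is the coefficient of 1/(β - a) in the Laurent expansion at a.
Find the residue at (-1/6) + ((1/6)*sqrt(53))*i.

The factor β**2 + β/3 + 3/2 splits as (β - a)(β - a') with a = (-1/6) + ((1/6)*sqrt(53))*i, a' = (-1/6) - ((1/6)*sqrt(53))*i. At the order-1 pole a set g(β) = (β - a)*f(β) = [27*β**2/5 - 6*β/7 - 12/11] / (β - a').
Simple pole: residue = g(a) at a = (-1/6) + ((1/6)*sqrt(53))*i, which is (-93/70) + ((10104/20405)*sqrt(53))*i.

The residue is (-93/70) + ((10104/20405)*sqrt(53))*i.


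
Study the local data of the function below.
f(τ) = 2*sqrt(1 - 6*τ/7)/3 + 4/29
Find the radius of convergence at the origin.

Branch term (2/3)*sqrt(1 - τ/(7/6)): its argument vanishes at τ = 7/6, a square-root branch point, modulus 7/6.
The radius of convergence is the smallest modulus among the singular points: 7/6.

The radius of convergence is 7/6.


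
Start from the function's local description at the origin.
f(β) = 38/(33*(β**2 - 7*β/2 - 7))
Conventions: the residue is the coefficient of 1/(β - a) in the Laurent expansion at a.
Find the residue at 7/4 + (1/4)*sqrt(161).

The factor β**2 - 7*β/2 - 7 splits as (β - a)(β - a') with a = 7/4 + (1/4)*sqrt(161), a' = 7/4 - (1/4)*sqrt(161). At the order-1 pole a set g(β) = (β - a)*f(β) = [38/33] / (β - a').
Simple pole: residue = g(a) at a = 7/4 + (1/4)*sqrt(161), which is (76/5313)*sqrt(161).

The residue is (76/5313)*sqrt(161).


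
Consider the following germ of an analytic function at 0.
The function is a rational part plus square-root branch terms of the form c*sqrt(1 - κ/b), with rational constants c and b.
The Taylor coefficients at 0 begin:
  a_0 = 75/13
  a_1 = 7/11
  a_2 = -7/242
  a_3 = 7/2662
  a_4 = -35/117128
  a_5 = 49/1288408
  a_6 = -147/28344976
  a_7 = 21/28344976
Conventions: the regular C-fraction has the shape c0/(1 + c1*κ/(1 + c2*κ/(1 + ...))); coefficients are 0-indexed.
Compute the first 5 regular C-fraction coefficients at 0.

The regular C-fraction coefficients are [75/13, -91/825, 257/1650, 75/5654, 439/5654].

Taylor coefficients (read off): a_0 = 75/13, a_1 = 7/11, a_2 = -7/242, a_3 = 7/2662, a_4 = -35/117128.
c0 = a_0 = 75/13. Peel one level at a time: if S = 1 + c*κ/S' with S'(0) = 1, then c is the κ-coefficient of S and S' = c*κ/(S - 1).
S_1 = c0/f = 1 + (-91/825)*κ + (23387/1361250)*κ^2 + ...; c1 = -91/825.
S_2 = c1*κ/(S_1 - 1) = 1 + (257/1650)*κ + (-1/484)*κ^2 + ...; c2 = 257/1650.
S_3 = c2*κ/(S_2 - 1) = 1 + (75/5654)*κ + (-32925/31967716)*κ^2 + ...; c3 = 75/5654.
S_4 = c3*κ/(S_3 - 1) = 1 + (439/5654)*κ + ...; c4 = 439/5654.
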